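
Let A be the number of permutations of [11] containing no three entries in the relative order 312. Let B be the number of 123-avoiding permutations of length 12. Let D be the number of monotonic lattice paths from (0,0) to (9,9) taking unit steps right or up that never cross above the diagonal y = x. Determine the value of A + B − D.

Permutations of [n] avoiding any single length-3 pattern are counted by C_n; here n = 11. So A = C_11 = 58786.
For any fixed pattern of length 3, the pattern-avoiding permutations of [12] number C_12. So B = C_12 = 208012.
Sub-diagonal monotone paths from (0,0) to (9,9) biject with Dyck paths of semilength 9, giving C_9. So D = C_9 = 4862.
A + B − D = 58786 + 208012 − 4862 = 261936.

261936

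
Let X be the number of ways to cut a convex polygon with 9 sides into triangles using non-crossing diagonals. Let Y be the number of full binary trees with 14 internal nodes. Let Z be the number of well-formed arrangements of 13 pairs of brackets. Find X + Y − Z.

1931969

Triangulations of a convex m-gon are counted by C_{m−2}; with m = 9 this is C_7. So X = C_7 = 429.
The number of full binary trees on 14 internal nodes is the Catalan number C_14. So Y = C_14 = 2674440.
A balanced arrangement of 13 bracket pairs is a Dyck word of semilength 13, so the count is C_13. So Z = C_13 = 742900.
X + Y − Z = 429 + 2674440 − 742900 = 1931969.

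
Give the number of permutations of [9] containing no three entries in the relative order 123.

Permutations of [n] avoiding any single length-3 pattern are counted by C_n; here n = 9.
C_9 = C(18,9)/10 = 48620/10 = 4862.

4862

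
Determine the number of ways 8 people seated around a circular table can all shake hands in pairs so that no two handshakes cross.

Non-crossing handshake pairings of 2n people are counted by C_n; 8 people gives n = 4.
C_4 = 14.

14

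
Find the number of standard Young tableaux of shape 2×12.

208012

By the hook-length formula (or a Dyck-path bijection), SYT of shape 2×12 number C_12.
C_12 = 208012.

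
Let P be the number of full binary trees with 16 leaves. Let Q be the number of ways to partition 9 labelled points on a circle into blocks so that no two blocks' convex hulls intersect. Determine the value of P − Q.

A full binary tree with L leaves has L−1 internal nodes and is counted by C_{L−1}; L = 16 gives C_15. So P = C_15 = 9694845.
The non-crossing partitions of [9] form a lattice of size C_9. So Q = C_9 = 4862.
P − Q = 9694845 − 4862 = 9689983.

9689983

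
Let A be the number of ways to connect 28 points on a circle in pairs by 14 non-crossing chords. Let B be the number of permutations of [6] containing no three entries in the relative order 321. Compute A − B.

Non-crossing perfect matchings of 2n points on a circle are counted by C_n; with 28 points, n = 14. So A = C_14 = 2674440.
Permutations of [n] avoiding any single length-3 pattern are counted by C_n; here n = 6. So B = C_6 = 132.
A − B = 2674440 − 132 = 2674308.

2674308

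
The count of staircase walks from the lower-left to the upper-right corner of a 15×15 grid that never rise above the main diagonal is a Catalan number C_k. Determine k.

Sub-diagonal monotone paths from (0,0) to (15,15) biject with Dyck paths of semilength 15, giving C_15.

15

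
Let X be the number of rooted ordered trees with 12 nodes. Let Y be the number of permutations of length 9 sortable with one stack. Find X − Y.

A rooted plane tree on 12 nodes has 11 edges, and such trees are counted by C_11. So X = C_11 = 58786.
By Knuth's characterisation, the stack-sortable permutations of length 9 are the 231-avoiders, numbering C_9. So Y = C_9 = 4862.
X − Y = 58786 − 4862 = 53924.

53924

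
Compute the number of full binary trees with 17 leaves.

Full binary trees with 17 leaves have 17−1 = 16 internal nodes, so there are C_16 of them.
C_16 = C(32,16)/17 = 601080390/17 = 35357670.

35357670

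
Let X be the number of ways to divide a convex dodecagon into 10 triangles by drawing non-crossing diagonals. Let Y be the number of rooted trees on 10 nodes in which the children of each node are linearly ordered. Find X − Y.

11934

Triangulations of a convex m-gon are counted by C_{m−2}; with m = 12 this is C_10. So X = C_10 = 16796.
Rooted ordered (plane) trees on m nodes have m−1 edges and are counted by C_{m−1}; m = 10 gives C_9. So Y = C_9 = 4862.
X − Y = 16796 − 4862 = 11934.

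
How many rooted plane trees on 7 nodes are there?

Rooted ordered (plane) trees on m nodes have m−1 edges and are counted by C_{m−1}; m = 7 gives C_6.
C_6 = 132.

132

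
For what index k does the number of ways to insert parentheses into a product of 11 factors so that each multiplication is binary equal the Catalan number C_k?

10

Bracketing 11 factors into binary products is counted by C_{11−1} = C_10.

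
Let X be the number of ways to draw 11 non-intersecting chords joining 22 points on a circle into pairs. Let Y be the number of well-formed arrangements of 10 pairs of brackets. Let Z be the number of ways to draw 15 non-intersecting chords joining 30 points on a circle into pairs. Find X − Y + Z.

Pairing 22 circle points by 11 non-crossing chords gives C_11 matchings. So X = C_11 = 58786.
Balanced strings of n pairs of brackets are counted by C_n; here n = 10. So Y = C_10 = 16796.
Pairing 30 circle points by 15 non-crossing chords gives C_15 matchings. So Z = C_15 = 9694845.
X − Y + Z = 58786 − 16796 + 9694845 = 9736835.

9736835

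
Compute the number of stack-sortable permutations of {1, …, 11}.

58786

By Knuth's characterisation, the stack-sortable permutations of length 11 are the 231-avoiders, numbering C_11.
C_11 = C(22,11)/12 = 705432/12 = 58786.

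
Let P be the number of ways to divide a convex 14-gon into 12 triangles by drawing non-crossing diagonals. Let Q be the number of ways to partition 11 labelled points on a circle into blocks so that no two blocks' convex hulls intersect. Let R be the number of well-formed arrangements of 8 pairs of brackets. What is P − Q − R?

The number of triangulations of a 14-gon is the Catalan number C_12 (index = sides − 2). So P = C_12 = 208012.
Non-crossing partitions of an n-element set are counted by C_n; here n = 11. So Q = C_11 = 58786.
A balanced arrangement of 8 bracket pairs is a Dyck word of semilength 8, so the count is C_8. So R = C_8 = 1430.
P − Q − R = 208012 − 58786 − 1430 = 147796.

147796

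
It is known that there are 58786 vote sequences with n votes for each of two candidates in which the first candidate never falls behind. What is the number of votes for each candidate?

11

Such ballot sequences with n votes each are counted by C_n, and C_11 = 58786.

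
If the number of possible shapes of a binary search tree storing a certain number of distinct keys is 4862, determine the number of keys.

Binary search tree shapes on n keys are counted by C_n. The Catalan number equal to 4862 is C_9.

9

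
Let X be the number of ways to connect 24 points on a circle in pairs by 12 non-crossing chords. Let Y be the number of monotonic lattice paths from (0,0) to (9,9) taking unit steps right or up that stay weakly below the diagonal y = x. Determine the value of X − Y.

203150

Non-crossing perfect matchings of 2n points on a circle are counted by C_n; with 24 points, n = 12. So X = C_12 = 208012.
Monotone paths in an n×n grid that stay weakly below the diagonal are counted by C_n; here n = 9. So Y = C_9 = 4862.
X − Y = 208012 − 4862 = 203150.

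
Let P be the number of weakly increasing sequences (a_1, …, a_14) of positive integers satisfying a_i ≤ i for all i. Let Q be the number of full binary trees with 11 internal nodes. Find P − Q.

2615654

Weakly increasing sequences with a_i ≤ i biject with Dyck paths of semilength 14, so there are C_14. So P = C_14 = 2674440.
The number of full binary trees on 11 internal nodes is the Catalan number C_11. So Q = C_11 = 58786.
P − Q = 2674440 − 58786 = 2615654.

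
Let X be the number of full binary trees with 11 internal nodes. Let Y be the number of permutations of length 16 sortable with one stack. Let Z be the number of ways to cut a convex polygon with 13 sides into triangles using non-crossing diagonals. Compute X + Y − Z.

35357670

Full binary trees with n internal nodes are counted by C_n; here n = 11. So X = C_11 = 58786.
Stack-sortable permutations are exactly the 231-avoiding ones, counted by C_n; here n = 16. So Y = C_16 = 35357670.
The number of triangulations of a 13-gon is the Catalan number C_11 (index = sides − 2). So Z = C_11 = 58786.
X + Y − Z = 58786 + 35357670 − 58786 = 35357670.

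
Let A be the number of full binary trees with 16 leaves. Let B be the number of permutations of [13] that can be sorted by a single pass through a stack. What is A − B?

Full binary trees with 16 leaves have 16−1 = 15 internal nodes, so there are C_15 of them. So A = C_15 = 9694845.
By Knuth's characterisation, the stack-sortable permutations of length 13 are the 231-avoiders, numbering C_13. So B = C_13 = 742900.
A − B = 9694845 − 742900 = 8951945.

8951945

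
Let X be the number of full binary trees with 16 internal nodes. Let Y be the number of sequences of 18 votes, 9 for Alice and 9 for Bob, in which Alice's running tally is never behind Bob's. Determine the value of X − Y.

35352808

The number of full binary trees on 16 internal nodes is the Catalan number C_16. So X = C_16 = 35357670.
Reading a vote for the leader as '(' and for the other as ')' turns such a sequence into a balanced string of 9 pairs, so the count is C_9. So Y = C_9 = 4862.
X − Y = 35357670 − 4862 = 35352808.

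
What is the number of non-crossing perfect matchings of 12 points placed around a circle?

Pairing 12 circle points by 6 non-crossing chords gives C_6 matchings.
C_6 = 132.

132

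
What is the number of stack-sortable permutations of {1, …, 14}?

Stack-sortable permutations are exactly the 231-avoiding ones, counted by C_n; here n = 14.
C_14 = 2674440.

2674440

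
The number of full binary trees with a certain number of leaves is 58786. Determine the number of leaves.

Full binary trees with L leaves are counted by C_{L−1}. Since C_11 = 58786, the index is 11.
So the index is 11, and the number of leaves is 11 + 1 = 12.

12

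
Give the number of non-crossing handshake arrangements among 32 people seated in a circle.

35357670

With 32 = 2·16 people, non-crossing handshake pairings are non-crossing perfect matchings on a circle, counted by C_16.
C_16 = 35357670.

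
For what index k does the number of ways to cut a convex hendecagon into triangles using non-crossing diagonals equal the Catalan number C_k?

The number of triangulations of an 11-gon is the Catalan number C_9 (index = sides − 2).

9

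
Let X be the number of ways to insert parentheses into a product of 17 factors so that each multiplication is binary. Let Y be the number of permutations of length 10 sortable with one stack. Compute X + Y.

Parenthesizations of m factors correspond to full binary trees with m leaves, counted by C_{m−1}; m = 17 gives C_16. So X = C_16 = 35357670.
By Knuth's characterisation, the stack-sortable permutations of length 10 are the 231-avoiders, numbering C_10. So Y = C_10 = 16796.
X + Y = 35357670 + 16796 = 35374466.

35374466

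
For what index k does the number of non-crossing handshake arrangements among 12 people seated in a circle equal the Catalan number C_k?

Non-crossing handshake pairings of 2n people are counted by C_n; 12 people gives n = 6.

6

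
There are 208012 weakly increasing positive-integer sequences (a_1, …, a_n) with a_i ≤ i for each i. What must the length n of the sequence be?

12

Such sub-staircase sequences of length n are counted by C_n. The Catalan number equal to 208012 is C_12.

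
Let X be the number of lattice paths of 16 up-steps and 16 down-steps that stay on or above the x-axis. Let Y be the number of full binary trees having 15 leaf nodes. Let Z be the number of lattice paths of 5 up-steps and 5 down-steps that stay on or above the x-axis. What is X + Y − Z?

38032068

Paths of 16 up- and 16 down-steps that never dip below the axis are Dyck paths; their count is C_16. So X = C_16 = 35357670.
A full binary tree with L leaves has L−1 internal nodes and is counted by C_{L−1}; L = 15 gives C_14. So Y = C_14 = 2674440.
Dyck paths of semilength n (length 2n) are counted by C_n; here n = 5. So Z = C_5 = 42.
X + Y − Z = 35357670 + 2674440 − 42 = 38032068.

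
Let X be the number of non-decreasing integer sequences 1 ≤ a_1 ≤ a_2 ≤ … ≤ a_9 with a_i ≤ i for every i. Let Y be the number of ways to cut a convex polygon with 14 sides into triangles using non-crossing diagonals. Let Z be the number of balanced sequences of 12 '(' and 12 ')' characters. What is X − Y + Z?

Such sub-staircase sequences of length n are counted by C_n; here n = 9. So X = C_9 = 4862.
A convex 14-gon is triangulated into 12 triangles, and the number of such triangulations is the Catalan number C_{14−2} = C_12. So Y = C_12 = 208012.
A balanced arrangement of 12 bracket pairs is a Dyck word of semilength 12, so the count is C_12. So Z = C_12 = 208012.
X − Y + Z = 4862 − 208012 + 208012 = 4862.

4862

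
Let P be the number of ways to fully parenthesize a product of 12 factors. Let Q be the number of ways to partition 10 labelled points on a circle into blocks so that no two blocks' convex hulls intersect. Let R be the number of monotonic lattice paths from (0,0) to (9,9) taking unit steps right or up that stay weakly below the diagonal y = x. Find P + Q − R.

70720

Bracketing 12 factors into binary products is counted by C_{12−1} = C_11. So P = C_11 = 58786.
Non-crossing partitions of an n-element set are counted by C_n; here n = 10. So Q = C_10 = 16796.
Monotone paths in an n×n grid that stay weakly below the diagonal are counted by C_n; here n = 9. So R = C_9 = 4862.
P + Q − R = 58786 + 16796 − 4862 = 70720.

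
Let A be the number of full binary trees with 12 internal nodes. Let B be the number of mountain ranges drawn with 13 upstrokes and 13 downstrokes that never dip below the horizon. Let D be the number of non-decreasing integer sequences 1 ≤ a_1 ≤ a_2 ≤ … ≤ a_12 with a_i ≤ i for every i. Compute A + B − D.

742900

The number of full binary trees on 12 internal nodes is the Catalan number C_12. So A = C_12 = 208012.
Paths of 13 up- and 13 down-steps that never dip below the axis are Dyck paths; their count is C_13. So B = C_13 = 742900.
Such sub-staircase sequences of length n are counted by C_n; here n = 12. So D = C_12 = 208012.
A + B − D = 208012 + 742900 − 208012 = 742900.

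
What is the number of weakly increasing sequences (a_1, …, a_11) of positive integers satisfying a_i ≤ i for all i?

Weakly increasing sequences with a_i ≤ i biject with Dyck paths of semilength 11, so there are C_11.
C_11 = C(22,11)/12 = 705432/12 = 58786.

58786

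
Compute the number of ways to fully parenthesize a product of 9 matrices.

Parenthesizations of m factors correspond to full binary trees with m leaves, counted by C_{m−1}; m = 9 gives C_8.
C_8 = C(16,8)/9 = 12870/9 = 1430.

1430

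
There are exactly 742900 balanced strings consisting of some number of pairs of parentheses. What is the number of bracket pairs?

13

Balanced strings of n bracket-pairs are counted by C_n; 742900 = C_13.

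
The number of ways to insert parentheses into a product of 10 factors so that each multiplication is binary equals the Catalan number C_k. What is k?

Parenthesizations of m factors correspond to full binary trees with m leaves, counted by C_{m−1}; m = 10 gives C_9.

9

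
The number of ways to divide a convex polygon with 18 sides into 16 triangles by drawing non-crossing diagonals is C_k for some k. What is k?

16

A convex 18-gon is triangulated into 16 triangles, and the number of such triangulations is the Catalan number C_{18−2} = C_16.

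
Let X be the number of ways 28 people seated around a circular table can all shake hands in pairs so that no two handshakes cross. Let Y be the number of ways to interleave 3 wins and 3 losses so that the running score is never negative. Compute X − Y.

2674435

Non-crossing handshake pairings of 2n people are counted by C_n; 28 people gives n = 14. So X = C_14 = 2674440.
Ballot sequences with n votes each where one side never trails are Dyck words, counted by C_n; here n = 3. So Y = C_3 = 5.
X − Y = 2674440 − 5 = 2674435.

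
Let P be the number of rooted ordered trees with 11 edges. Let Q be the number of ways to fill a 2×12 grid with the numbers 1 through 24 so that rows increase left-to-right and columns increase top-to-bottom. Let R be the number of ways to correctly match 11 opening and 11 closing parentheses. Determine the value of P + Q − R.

A rooted plane tree with 11 edges has 12 nodes, and the count is C_11. So P = C_11 = 58786.
Standard Young tableaux of shape 2×n are counted by C_n; here n = 12. So Q = C_12 = 208012.
A balanced arrangement of 11 bracket pairs is a Dyck word of semilength 11, so the count is C_11. So R = C_11 = 58786.
P + Q − R = 58786 + 208012 − 58786 = 208012.

208012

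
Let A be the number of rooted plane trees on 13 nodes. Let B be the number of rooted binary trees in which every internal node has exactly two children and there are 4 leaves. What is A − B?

A rooted plane tree on 13 nodes has 12 edges, and such trees are counted by C_12. So A = C_12 = 208012.
A full binary tree with L leaves has L−1 internal nodes and is counted by C_{L−1}; L = 4 gives C_3. So B = C_3 = 5.
A − B = 208012 − 5 = 208007.

208007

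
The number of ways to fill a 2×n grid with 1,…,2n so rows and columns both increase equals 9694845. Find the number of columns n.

Standard Young tableaux of shape 2×n are counted by C_n. The Catalan number equal to 9694845 is C_15.

15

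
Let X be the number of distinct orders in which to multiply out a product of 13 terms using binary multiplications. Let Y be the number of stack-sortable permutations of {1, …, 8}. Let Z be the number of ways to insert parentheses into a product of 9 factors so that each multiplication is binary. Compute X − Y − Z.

205152

Parenthesizations of m factors correspond to full binary trees with m leaves, counted by C_{m−1}; m = 13 gives C_12. So X = C_12 = 208012.
By Knuth's characterisation, the stack-sortable permutations of length 8 are the 231-avoiders, numbering C_8. So Y = C_8 = 1430.
Ways to associate a product of 9 factors correspond to binary trees on 9 leaves, so the count is C_8. So Z = C_8 = 1430.
X − Y − Z = 208012 − 1430 − 1430 = 205152.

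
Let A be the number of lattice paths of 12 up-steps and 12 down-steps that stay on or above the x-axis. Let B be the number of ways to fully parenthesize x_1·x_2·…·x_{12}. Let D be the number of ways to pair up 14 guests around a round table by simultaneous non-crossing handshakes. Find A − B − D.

Paths of 12 up- and 12 down-steps that never dip below the axis are Dyck paths; their count is C_12. So A = C_12 = 208012.
Ways to associate a product of 12 factors correspond to binary trees on 12 leaves, so the count is C_11. So B = C_11 = 58786.
Non-crossing handshake pairings of 2n people are counted by C_n; 14 people gives n = 7. So D = C_7 = 429.
A − B − D = 208012 − 58786 − 429 = 148797.

148797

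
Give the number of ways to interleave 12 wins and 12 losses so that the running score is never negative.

Reading a vote for the leader as '(' and for the other as ')' turns such a sequence into a balanced string of 12 pairs, so the count is C_12.
C_12 = C(24,12)/13 = 2704156/13 = 208012.

208012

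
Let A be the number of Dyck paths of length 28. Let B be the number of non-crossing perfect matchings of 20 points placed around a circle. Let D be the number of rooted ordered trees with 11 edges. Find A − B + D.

2716430

Paths of 14 up- and 14 down-steps that never dip below the axis are Dyck paths; their count is C_14. So A = C_14 = 2674440.
Pairing 20 circle points by 10 non-crossing chords gives C_10 matchings. So B = C_10 = 16796.
Rooted ordered trees with n edges are counted by C_n; here n = 11. So D = C_11 = 58786.
A − B + D = 2674440 − 16796 + 58786 = 2716430.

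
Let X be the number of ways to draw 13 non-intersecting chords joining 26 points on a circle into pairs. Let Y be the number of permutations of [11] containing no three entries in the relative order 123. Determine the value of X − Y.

684114

Non-crossing perfect matchings of 2n points on a circle are counted by C_n; with 26 points, n = 13. So X = C_13 = 742900.
Permutations of [n] avoiding any single length-3 pattern are counted by C_n; here n = 11. So Y = C_11 = 58786.
X − Y = 742900 − 58786 = 684114.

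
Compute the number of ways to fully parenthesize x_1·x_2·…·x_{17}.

Bracketing 17 factors into binary products is counted by C_{17−1} = C_16.
C_16 = 35357670.

35357670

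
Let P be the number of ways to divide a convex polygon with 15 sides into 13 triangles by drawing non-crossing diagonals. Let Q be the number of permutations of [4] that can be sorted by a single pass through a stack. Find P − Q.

A convex 15-gon is triangulated into 13 triangles, and the number of such triangulations is the Catalan number C_{15−2} = C_13. So P = C_13 = 742900.
Stack-sortable permutations are exactly the 231-avoiding ones, counted by C_n; here n = 4. So Q = C_4 = 14.
P − Q = 742900 − 14 = 742886.

742886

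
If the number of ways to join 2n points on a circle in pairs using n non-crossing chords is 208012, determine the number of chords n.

Non-crossing pairings of 2n points on a circle are counted by C_n; 208012 = C_12.

12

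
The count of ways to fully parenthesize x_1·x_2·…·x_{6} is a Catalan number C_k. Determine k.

5

Ways to associate a product of 6 factors correspond to binary trees on 6 leaves, so the count is C_5.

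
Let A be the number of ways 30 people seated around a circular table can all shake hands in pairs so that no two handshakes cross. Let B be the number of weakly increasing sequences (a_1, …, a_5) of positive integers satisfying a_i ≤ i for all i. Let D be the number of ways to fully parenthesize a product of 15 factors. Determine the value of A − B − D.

7020363

With 30 = 2·15 people, non-crossing handshake pairings are non-crossing perfect matchings on a circle, counted by C_15. So A = C_15 = 9694845.
Weakly increasing sequences with a_i ≤ i biject with Dyck paths of semilength 5, so there are C_5. So B = C_5 = 42.
Ways to associate a product of 15 factors correspond to binary trees on 15 leaves, so the count is C_14. So D = C_14 = 2674440.
A − B − D = 9694845 − 42 − 2674440 = 7020363.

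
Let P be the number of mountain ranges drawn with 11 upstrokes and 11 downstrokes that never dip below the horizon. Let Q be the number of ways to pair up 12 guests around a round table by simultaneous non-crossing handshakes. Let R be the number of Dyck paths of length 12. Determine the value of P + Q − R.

Dyck paths of semilength n (length 2n) are counted by C_n; here n = 11. So P = C_11 = 58786.
Non-crossing handshake pairings of 2n people are counted by C_n; 12 people gives n = 6. So Q = C_6 = 132.
Paths of 6 up- and 6 down-steps that never dip below the axis are Dyck paths; their count is C_6. So R = C_6 = 132.
P + Q − R = 58786 + 132 − 132 = 58786.

58786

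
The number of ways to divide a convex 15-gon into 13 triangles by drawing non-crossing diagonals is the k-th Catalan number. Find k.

13

Triangulations of a convex m-gon are counted by C_{m−2}; with m = 15 this is C_13.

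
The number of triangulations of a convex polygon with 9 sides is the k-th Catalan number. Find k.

7

A convex 9-gon is triangulated into 7 triangles, and the number of such triangulations is the Catalan number C_{9−2} = C_7.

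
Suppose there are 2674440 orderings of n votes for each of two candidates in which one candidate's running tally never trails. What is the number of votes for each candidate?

14

Such ballot sequences with n votes each are counted by C_n. Since C_14 = 2674440, the index is 14.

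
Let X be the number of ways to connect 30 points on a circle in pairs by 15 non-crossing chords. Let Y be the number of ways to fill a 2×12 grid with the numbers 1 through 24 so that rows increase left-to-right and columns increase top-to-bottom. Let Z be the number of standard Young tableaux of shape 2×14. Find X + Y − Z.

7228417

Non-crossing perfect matchings of 2n points on a circle are counted by C_n; with 30 points, n = 15. So X = C_15 = 9694845.
By the hook-length formula (or a Dyck-path bijection), SYT of shape 2×12 number C_12. So Y = C_12 = 208012.
Standard Young tableaux of shape 2×n are counted by C_n; here n = 14. So Z = C_14 = 2674440.
X + Y − Z = 9694845 + 208012 − 2674440 = 7228417.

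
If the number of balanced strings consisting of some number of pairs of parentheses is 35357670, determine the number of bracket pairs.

Balanced strings of n bracket-pairs are counted by C_n. The Catalan number equal to 35357670 is C_16.

16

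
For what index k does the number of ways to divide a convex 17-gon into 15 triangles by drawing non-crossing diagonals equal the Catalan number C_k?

Triangulations of a convex m-gon are counted by C_{m−2}; with m = 17 this is C_15.

15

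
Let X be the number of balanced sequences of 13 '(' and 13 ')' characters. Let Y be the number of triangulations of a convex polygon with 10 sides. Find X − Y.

741470

Balanced strings of n pairs of brackets are counted by C_n; here n = 13. So X = C_13 = 742900.
A convex 10-gon is triangulated into 8 triangles, and the number of such triangulations is the Catalan number C_{10−2} = C_8. So Y = C_8 = 1430.
X − Y = 742900 − 1430 = 741470.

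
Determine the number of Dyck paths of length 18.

4862

A Dyck path with 9 up-steps and 9 down-steps has semilength 9, so there are C_9 of them.
C_9 = C(18,9)/10 = 48620/10 = 4862.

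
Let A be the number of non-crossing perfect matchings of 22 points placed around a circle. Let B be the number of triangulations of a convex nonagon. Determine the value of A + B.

Pairing 22 circle points by 11 non-crossing chords gives C_11 matchings. So A = C_11 = 58786.
The number of triangulations of a 9-gon is the Catalan number C_7 (index = sides − 2). So B = C_7 = 429.
A + B = 58786 + 429 = 59215.

59215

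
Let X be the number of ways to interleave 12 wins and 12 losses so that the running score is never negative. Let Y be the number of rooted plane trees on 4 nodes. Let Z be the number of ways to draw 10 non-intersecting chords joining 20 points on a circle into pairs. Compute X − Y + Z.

Reading a vote for the leader as '(' and for the other as ')' turns such a sequence into a balanced string of 12 pairs, so the count is C_12. So X = C_12 = 208012.
A rooted plane tree on 4 nodes has 3 edges, and such trees are counted by C_3. So Y = C_3 = 5.
Pairing 20 circle points by 10 non-crossing chords gives C_10 matchings. So Z = C_10 = 16796.
X − Y + Z = 208012 − 5 + 16796 = 224803.

224803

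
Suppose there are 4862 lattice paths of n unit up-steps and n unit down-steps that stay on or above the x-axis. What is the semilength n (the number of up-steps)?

9

Dyck paths of semilength n are counted by C_n, and C_9 = 4862.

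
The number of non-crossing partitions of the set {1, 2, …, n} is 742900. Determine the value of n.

13

Non-crossing partitions of [n] are counted by C_n; 742900 = C_13.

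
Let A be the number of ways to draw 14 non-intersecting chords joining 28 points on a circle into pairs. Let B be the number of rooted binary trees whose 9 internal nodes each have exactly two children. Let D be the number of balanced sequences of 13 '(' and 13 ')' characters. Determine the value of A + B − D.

Pairing 28 circle points by 14 non-crossing chords gives C_14 matchings. So A = C_14 = 2674440.
The number of full binary trees on 9 internal nodes is the Catalan number C_9. So B = C_9 = 4862.
Balanced strings of n pairs of brackets are counted by C_n; here n = 13. So D = C_13 = 742900.
A + B − D = 2674440 + 4862 − 742900 = 1936402.

1936402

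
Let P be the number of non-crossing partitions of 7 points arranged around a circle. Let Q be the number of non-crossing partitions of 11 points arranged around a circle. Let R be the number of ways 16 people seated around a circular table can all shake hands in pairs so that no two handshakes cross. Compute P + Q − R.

The non-crossing partitions of [7] form a lattice of size C_7. So P = C_7 = 429.
The non-crossing partitions of [11] form a lattice of size C_11. So Q = C_11 = 58786.
With 16 = 2·8 people, non-crossing handshake pairings are non-crossing perfect matchings on a circle, counted by C_8. So R = C_8 = 1430.
P + Q − R = 429 + 58786 − 1430 = 57785.

57785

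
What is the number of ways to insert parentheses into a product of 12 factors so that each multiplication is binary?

Parenthesizations of m factors correspond to full binary trees with m leaves, counted by C_{m−1}; m = 12 gives C_11.
C_11 = C(22,11)/12 = 705432/12 = 58786.

58786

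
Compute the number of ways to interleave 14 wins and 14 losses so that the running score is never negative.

Ballot sequences with n votes each where one side never trails are Dyck words, counted by C_n; here n = 14.
C_14 = C_13 · 2(2·13+1)/(13+2) = 742900 · 54/15 = 2674440.

2674440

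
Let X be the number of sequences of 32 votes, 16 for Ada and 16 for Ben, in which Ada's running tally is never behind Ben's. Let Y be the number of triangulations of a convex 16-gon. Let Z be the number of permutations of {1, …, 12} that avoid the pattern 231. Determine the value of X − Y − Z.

Ballot sequences with n votes each where one side never trails are Dyck words, counted by C_n; here n = 16. So X = C_16 = 35357670.
The number of triangulations of a 16-gon is the Catalan number C_14 (index = sides − 2). So Y = C_14 = 2674440.
For any fixed pattern of length 3, the pattern-avoiding permutations of [12] number C_12. So Z = C_12 = 208012.
X − Y − Z = 35357670 − 2674440 − 208012 = 32475218.

32475218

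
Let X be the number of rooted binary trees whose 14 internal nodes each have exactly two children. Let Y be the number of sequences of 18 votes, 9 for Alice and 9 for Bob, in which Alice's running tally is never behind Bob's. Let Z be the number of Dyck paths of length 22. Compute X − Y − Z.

2610792

Full binary trees with n internal nodes are counted by C_n; here n = 14. So X = C_14 = 2674440.
Ballot sequences with n votes each where one side never trails are Dyck words, counted by C_n; here n = 9. So Y = C_9 = 4862.
A Dyck path with 11 up-steps and 11 down-steps has semilength 11, so there are C_11 of them. So Z = C_11 = 58786.
X − Y − Z = 2674440 − 4862 − 58786 = 2610792.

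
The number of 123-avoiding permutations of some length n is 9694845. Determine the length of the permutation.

Permutations of [n] avoiding a fixed length-3 pattern are counted by C_n. The Catalan number equal to 9694845 is C_15.

15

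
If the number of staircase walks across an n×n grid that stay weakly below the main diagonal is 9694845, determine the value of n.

Such diagonal-avoiding paths in an n×n grid are counted by C_n. The Catalan number equal to 9694845 is C_15.

15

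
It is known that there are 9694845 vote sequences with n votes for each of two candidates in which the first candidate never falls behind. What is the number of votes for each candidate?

15

Such ballot sequences with n votes each are counted by C_n, and C_15 = 9694845.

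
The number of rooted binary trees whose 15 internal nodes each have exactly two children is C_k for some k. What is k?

15

The number of full binary trees on 15 internal nodes is the Catalan number C_15.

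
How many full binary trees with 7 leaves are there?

132

A full binary tree with L leaves has L−1 internal nodes and is counted by C_{L−1}; L = 7 gives C_6.
C_6 = C(12,6)/7 = 924/7 = 132.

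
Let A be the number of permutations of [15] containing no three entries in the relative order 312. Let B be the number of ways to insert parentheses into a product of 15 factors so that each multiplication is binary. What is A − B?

7020405

For any fixed pattern of length 3, the pattern-avoiding permutations of [15] number C_15. So A = C_15 = 9694845.
Parenthesizations of m factors correspond to full binary trees with m leaves, counted by C_{m−1}; m = 15 gives C_14. So B = C_14 = 2674440.
A − B = 9694845 − 2674440 = 7020405.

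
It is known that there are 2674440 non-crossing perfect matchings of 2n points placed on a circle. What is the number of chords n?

14

Non-crossing pairings of 2n points on a circle are counted by C_n; 2674440 = C_14.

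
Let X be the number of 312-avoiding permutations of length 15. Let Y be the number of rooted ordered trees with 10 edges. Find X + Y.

9711641

Permutations of [n] avoiding any single length-3 pattern are counted by C_n; here n = 15. So X = C_15 = 9694845.
A rooted plane tree with 10 edges has 11 nodes, and the count is C_10. So Y = C_10 = 16796.
X + Y = 9694845 + 16796 = 9711641.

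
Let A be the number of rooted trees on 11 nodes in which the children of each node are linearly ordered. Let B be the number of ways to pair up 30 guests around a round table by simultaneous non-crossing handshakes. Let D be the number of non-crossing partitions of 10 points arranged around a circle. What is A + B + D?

Rooted ordered (plane) trees on m nodes have m−1 edges and are counted by C_{m−1}; m = 11 gives C_10. So A = C_10 = 16796.
With 30 = 2·15 people, non-crossing handshake pairings are non-crossing perfect matchings on a circle, counted by C_15. So B = C_15 = 9694845.
Non-crossing partitions of an n-element set are counted by C_n; here n = 10. So D = C_10 = 16796.
A + B + D = 16796 + 9694845 + 16796 = 9728437.

9728437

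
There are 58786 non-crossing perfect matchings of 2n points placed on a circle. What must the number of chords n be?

Non-crossing pairings of 2n points on a circle are counted by C_n, and C_11 = 58786.

11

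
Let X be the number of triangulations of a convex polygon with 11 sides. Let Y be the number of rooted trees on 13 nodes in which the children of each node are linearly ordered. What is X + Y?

A convex 11-gon is triangulated into 9 triangles, and the number of such triangulations is the Catalan number C_{11−2} = C_9. So X = C_9 = 4862.
Rooted ordered (plane) trees on m nodes have m−1 edges and are counted by C_{m−1}; m = 13 gives C_12. So Y = C_12 = 208012.
X + Y = 4862 + 208012 = 212874.

212874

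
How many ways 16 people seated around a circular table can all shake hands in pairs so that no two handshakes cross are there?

1430

Non-crossing handshake pairings of 2n people are counted by C_n; 16 people gives n = 8.
C_8 = C(16,8)/9 = 12870/9 = 1430.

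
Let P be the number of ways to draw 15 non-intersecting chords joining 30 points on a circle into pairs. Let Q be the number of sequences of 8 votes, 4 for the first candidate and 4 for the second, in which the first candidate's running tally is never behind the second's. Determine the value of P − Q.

Pairing 30 circle points by 15 non-crossing chords gives C_15 matchings. So P = C_15 = 9694845.
Ballot sequences with n votes each where one side never trails are Dyck words, counted by C_n; here n = 4. So Q = C_4 = 14.
P − Q = 9694845 − 14 = 9694831.

9694831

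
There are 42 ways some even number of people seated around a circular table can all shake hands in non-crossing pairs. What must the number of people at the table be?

Non-crossing handshake pairings of 2n people are counted by C_n, and C_5 = 42.
So n = 5, and there are 2n = 10 people.

10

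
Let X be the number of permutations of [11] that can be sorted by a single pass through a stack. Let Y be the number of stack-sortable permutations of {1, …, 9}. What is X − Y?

53924

By Knuth's characterisation, the stack-sortable permutations of length 11 are the 231-avoiders, numbering C_11. So X = C_11 = 58786.
Stack-sortable permutations are exactly the 231-avoiding ones, counted by C_n; here n = 9. So Y = C_9 = 4862.
X − Y = 58786 − 4862 = 53924.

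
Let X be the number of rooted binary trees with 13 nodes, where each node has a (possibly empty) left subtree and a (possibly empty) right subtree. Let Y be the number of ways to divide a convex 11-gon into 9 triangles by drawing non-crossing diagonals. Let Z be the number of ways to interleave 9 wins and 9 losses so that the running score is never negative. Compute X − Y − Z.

733176

Rooted binary trees with 13 nodes (each child slot possibly empty) number C_13. So X = C_13 = 742900.
The number of triangulations of an 11-gon is the Catalan number C_9 (index = sides − 2). So Y = C_9 = 4862.
Ballot sequences with n votes each where one side never trails are Dyck words, counted by C_n; here n = 9. So Z = C_9 = 4862.
X − Y − Z = 742900 − 4862 − 4862 = 733176.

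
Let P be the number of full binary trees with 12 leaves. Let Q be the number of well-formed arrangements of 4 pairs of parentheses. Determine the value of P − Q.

58772

A full binary tree with L leaves has L−1 internal nodes and is counted by C_{L−1}; L = 12 gives C_11. So P = C_11 = 58786.
With 4 pairs the number of balanced bracket strings is the Catalan number C_4. So Q = C_4 = 14.
P − Q = 58786 − 14 = 58772.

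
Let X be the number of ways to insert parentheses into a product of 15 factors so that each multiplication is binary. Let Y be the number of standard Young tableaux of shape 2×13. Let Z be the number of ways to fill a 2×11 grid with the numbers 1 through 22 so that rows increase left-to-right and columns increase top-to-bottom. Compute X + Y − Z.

3358554

Parenthesizations of m factors correspond to full binary trees with m leaves, counted by C_{m−1}; m = 15 gives C_14. So X = C_14 = 2674440.
By the hook-length formula (or a Dyck-path bijection), SYT of shape 2×13 number C_13. So Y = C_13 = 742900.
By the hook-length formula (or a Dyck-path bijection), SYT of shape 2×11 number C_11. So Z = C_11 = 58786.
X + Y − Z = 2674440 + 742900 − 58786 = 3358554.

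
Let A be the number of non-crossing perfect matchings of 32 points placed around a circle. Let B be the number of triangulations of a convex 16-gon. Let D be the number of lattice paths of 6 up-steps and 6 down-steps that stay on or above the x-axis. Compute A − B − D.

Non-crossing perfect matchings of 2n points on a circle are counted by C_n; with 32 points, n = 16. So A = C_16 = 35357670.
The number of triangulations of a 16-gon is the Catalan number C_14 (index = sides − 2). So B = C_14 = 2674440.
A Dyck path with 6 up-steps and 6 down-steps has semilength 6, so there are C_6 of them. So D = C_6 = 132.
A − B − D = 35357670 − 2674440 − 132 = 32683098.

32683098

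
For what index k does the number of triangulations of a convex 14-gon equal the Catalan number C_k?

12

Triangulations of a convex m-gon are counted by C_{m−2}; with m = 14 this is C_12.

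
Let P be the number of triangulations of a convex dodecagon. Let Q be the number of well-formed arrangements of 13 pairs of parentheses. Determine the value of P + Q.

759696

Triangulations of a convex m-gon are counted by C_{m−2}; with m = 12 this is C_10. So P = C_10 = 16796.
A balanced arrangement of 13 bracket pairs is a Dyck word of semilength 13, so the count is C_13. So Q = C_13 = 742900.
P + Q = 16796 + 742900 = 759696.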